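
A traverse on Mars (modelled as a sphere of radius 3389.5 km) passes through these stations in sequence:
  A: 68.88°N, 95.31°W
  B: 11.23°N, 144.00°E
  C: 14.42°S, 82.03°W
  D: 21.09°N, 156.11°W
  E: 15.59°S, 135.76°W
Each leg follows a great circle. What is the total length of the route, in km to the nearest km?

Leg A→B: central angle 1.5695 rad, distance 5319.9 km.
Leg B→C: central angle 2.3575 rad, distance 7990.8 km.
Leg C→D: central angle 1.4119 rad, distance 4785.6 km.
Leg D→E: central angle 0.7289 rad, distance 2470.7 km.
Total: 5319.9 + 7990.8 + 4785.6 + 2470.7 ≈ 20567 km.

20567 km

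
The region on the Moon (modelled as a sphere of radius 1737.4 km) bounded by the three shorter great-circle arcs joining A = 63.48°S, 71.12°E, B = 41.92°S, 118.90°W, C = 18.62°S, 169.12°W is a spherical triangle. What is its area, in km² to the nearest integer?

Side lengths (central angles): a = 0.8440, b = 1.4951, c = 1.2968 rad; semiperimeter s = 1.8179.
By l'Huilier's theorem, tan(E/4) = √[tan(s/2) tan((s−a)/2) tan((s−b)/2) tan((s−c)/2)], giving spherical excess E = 0.6805 rad.
Area = E·R² = 0.6805 × (1737.4)² ≈ 2054084 km².

2054084 km²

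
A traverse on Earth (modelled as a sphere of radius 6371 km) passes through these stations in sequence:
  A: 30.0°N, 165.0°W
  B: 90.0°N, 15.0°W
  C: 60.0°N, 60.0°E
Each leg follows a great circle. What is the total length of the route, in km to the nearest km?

10008 km

Leg A→B: central angle 1.0472 rad, distance 6671.7 km.
Leg B→C: central angle 0.5236 rad, distance 3335.8 km.
Total: 6671.7 + 3335.8 ≈ 10008 km.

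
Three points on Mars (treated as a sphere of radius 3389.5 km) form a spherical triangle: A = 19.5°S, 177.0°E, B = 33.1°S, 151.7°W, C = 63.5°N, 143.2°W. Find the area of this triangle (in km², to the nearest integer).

6300346 km²

Side lengths (central angles): a = 1.6901, b = 1.5464, c = 0.5413 rad; semiperimeter s = 1.8889.
By l'Huilier's theorem, tan(E/4) = √[tan(s/2) tan((s−a)/2) tan((s−b)/2) tan((s−c)/2)], giving spherical excess E = 0.5484 rad.
Area = E·R² = 0.5484 × (3389.5)² ≈ 6300346 km².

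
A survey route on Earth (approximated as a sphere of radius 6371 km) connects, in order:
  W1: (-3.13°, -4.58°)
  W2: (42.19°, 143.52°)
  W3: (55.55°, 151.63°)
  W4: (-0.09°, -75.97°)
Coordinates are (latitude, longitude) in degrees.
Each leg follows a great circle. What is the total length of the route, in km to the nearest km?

28747 km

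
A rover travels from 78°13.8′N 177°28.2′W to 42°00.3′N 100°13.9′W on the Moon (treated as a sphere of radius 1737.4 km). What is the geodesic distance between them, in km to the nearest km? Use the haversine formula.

1409 km

In radians: φ₁ = 1.3654, φ₂ = 0.7331, Δλ = 77.238° = 1.3481 rad.
Haversine: a = sin²(Δφ/2) + cos φ₁ cos φ₂ sin²(Δλ/2) = 0.0966 + (0.2040)(0.7431)(0.3896) = 0.15570.
Central angle c = 2·arcsin(√a) = 0.81123 rad.
Distance = R·c = 1737.4 × 0.8112 ≈ 1409 km.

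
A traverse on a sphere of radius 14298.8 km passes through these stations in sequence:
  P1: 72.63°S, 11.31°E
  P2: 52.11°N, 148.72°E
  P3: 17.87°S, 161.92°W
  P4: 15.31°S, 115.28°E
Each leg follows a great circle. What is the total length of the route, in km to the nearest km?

Leg P1→P2: central angle 2.6642 rad, distance 38094.5 km.
Leg P2→P3: central angle 1.4318 rad, distance 20473.3 km.
Leg P3→P4: central angle 1.3734 rad, distance 19638.6 km.
Total: 38094.5 + 20473.3 + 19638.6 ≈ 78206 km.

78206 km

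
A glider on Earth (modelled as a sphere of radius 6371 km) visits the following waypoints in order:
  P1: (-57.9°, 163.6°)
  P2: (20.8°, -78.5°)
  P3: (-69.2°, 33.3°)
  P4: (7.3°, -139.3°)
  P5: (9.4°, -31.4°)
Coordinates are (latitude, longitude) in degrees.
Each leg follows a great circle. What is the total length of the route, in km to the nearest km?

51536 km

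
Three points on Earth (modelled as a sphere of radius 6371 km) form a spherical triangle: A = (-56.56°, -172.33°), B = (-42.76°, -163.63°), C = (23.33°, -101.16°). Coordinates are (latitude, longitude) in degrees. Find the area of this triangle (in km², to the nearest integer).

6573117 km²

Side lengths (central angles): a = 1.5280, b = 1.7387, c = 0.2597 rad; semiperimeter s = 1.7632.
By l'Huilier's theorem, tan(E/4) = √[tan(s/2) tan((s−a)/2) tan((s−b)/2) tan((s−c)/2)], giving spherical excess E = 0.1619 rad.
Area = E·R² = 0.1619 × (6371)² ≈ 6573117 km².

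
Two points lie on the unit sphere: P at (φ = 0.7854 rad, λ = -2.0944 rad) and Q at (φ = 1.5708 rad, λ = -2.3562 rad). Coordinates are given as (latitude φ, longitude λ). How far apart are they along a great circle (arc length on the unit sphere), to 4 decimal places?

0.7854

With latitudes φ₁ = 45.000°, φ₂ = 90.000° and longitude difference Δλ = -15.000°:
cos c = sin φ₁ sin φ₂ + cos φ₁ cos φ₂ cos Δλ = (0.7071)(1.0000) + (0.7071)(-0.0000)(0.9659) = 0.70711,
so c = arccos(0.70711) = 0.78540 rad.
On the unit sphere the arc length equals the central angle: 0.7854.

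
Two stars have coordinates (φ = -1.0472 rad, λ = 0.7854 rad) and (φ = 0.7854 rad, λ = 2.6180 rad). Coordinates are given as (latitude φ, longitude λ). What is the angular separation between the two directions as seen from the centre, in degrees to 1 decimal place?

In radians: φ₁ = -1.0472, φ₂ = 0.7854, Δλ = 105.000° = 1.8326 rad.
cos c = sin φ₁ sin φ₂ + cos φ₁ cos φ₂ cos Δλ = (-0.8660)(0.7071) + (0.5000)(0.7071)(-0.2588) = -0.70388,
so c = arccos(-0.70388) = 2.35164 rad.
So the angular separation is 134.7°.

134.7°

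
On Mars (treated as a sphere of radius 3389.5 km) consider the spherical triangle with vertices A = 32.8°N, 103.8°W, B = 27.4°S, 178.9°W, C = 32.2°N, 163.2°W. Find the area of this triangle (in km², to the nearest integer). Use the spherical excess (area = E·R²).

6024865 km²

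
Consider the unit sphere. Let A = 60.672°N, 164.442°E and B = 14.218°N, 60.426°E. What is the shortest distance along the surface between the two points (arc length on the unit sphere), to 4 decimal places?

Let φ₁ = 1.0589 rad, φ₂ = 0.2482 rad, and Δλ = -1.8154 rad.
cos c = sin φ₁ sin φ₂ + cos φ₁ cos φ₂ cos Δλ = (0.8718)(0.2456) + (0.4898)(0.9694)(-0.2422) = 0.09914,
so c = arccos(0.09914) = 1.47150 rad.
On the unit sphere the arc length equals the central angle: 1.4715.

1.4715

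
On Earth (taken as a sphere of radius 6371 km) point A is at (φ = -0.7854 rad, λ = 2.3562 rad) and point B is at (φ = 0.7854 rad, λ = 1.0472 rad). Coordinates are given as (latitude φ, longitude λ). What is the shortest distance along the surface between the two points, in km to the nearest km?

In radians: φ₁ = -0.7854, φ₂ = 0.7854, Δλ = -75.000° = -1.3090 rad.
cos c = sin φ₁ sin φ₂ + cos φ₁ cos φ₂ cos Δλ = (-0.7071)(0.7071) + (0.7071)(0.7071)(0.2588) = -0.37059,
so c = arccos(-0.37059) = 1.95045 rad.
Distance = R·c = 6371 × 1.9504 ≈ 12426 km.

12426 km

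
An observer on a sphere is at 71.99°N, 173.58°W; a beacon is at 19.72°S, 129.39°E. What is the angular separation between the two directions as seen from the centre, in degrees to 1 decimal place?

99.4°

With latitudes φ₁ = 71.990°, φ₂ = -19.720° and longitude difference Δλ = -57.030°:
cos c = sin φ₁ sin φ₂ + cos φ₁ cos φ₂ cos Δλ = (0.9510)(-0.3374) + (0.3092)(0.9414)(0.5442) = -0.16250,
so c = arccos(-0.16250) = 1.73402 rad.
So the angular separation is 99.4°.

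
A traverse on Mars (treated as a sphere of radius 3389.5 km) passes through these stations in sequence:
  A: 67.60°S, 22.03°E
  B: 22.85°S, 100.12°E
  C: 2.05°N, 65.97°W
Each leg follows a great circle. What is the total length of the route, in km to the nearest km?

Leg A→B: central angle 1.1247 rad, distance 3812.0 km.
Leg B→C: central angle 2.7088 rad, distance 9181.6 km.
Total: 3812.0 + 9181.6 ≈ 12994 km.

12994 km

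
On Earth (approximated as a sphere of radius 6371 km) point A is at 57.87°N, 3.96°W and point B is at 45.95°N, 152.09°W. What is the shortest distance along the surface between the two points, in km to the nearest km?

8102 km

In radians: φ₁ = 1.0100, φ₂ = 0.8020, Δλ = -148.130° = -2.5854 rad.
Haversine: a = sin²(Δφ/2) + cos φ₁ cos φ₂ sin²(Δλ/2) = 0.0108 + (0.5318)(0.6953)(0.9246) = 0.35269.
Central angle c = 2·arcsin(√a) = 1.27174 rad.
Distance = R·c = 6371 × 1.2717 ≈ 8102 km.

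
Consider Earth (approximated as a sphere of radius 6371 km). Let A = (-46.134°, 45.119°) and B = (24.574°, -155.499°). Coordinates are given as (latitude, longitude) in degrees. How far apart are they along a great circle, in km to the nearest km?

16994 km

In radians: φ₁ = -0.8052, φ₂ = 0.4289, Δλ = 159.382° = 2.7817 rad.
Haversine: a = sin²(Δφ/2) + cos φ₁ cos φ₂ sin²(Δλ/2) = 0.3348 + (0.6930)(0.9094)(0.9680) = 0.94483.
Central angle c = 2·arcsin(√a) = 2.66741 rad.
Distance = R·c = 6371 × 2.6674 ≈ 16994 km.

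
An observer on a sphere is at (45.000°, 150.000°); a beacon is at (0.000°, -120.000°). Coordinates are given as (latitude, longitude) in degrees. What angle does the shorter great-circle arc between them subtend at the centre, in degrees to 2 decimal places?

90.00°

With latitudes φ₁ = 45.000°, φ₂ = 0.000° and longitude difference Δλ = 90.000°:
cos c = sin φ₁ sin φ₂ + cos φ₁ cos φ₂ cos Δλ = (0.7071)(0.0000) + (0.7071)(1.0000)(0.0000) = -0.00000,
so c = arccos(-0.00000) = 1.57080 rad.
So the angular separation is 90.00°.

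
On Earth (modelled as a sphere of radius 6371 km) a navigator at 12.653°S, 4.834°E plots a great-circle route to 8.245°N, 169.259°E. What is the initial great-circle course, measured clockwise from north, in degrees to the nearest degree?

105°

With φ₁ = -0.2208, φ₂ = 0.1439, Δλ = 2.8698 rad, the forward-azimuth formula gives
θ = atan2( sin Δλ cos φ₂ , cos φ₁ sin φ₂ − sin φ₁ cos φ₂ cos Δλ ) = atan2(0.2657, -0.0689) = 104.54°.
So the initial bearing is 105°.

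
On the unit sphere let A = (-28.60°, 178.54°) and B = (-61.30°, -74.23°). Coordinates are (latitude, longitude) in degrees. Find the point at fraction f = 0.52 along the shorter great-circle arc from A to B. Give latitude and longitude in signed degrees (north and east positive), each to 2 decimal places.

-58.29°, -147.35°

The central angle between A and B is δ = 1.2713 rad.
With f = 0.52, the slerp weights are sin((1−f)δ)/sin δ = 0.5998 and sin(fδ)/sin δ = 0.6426.
Weighted sum of the unit vectors: (0.5998)·(-0.8777,0.0224,-0.4787) + (0.6426)·(0.1305,-0.4621,-0.8771) = (-0.4425, -0.2836, -0.8507).
Converting back: φ = atan2(z, √(x²+y²)) = -58.29°, λ = atan2(y, x) = -147.35°.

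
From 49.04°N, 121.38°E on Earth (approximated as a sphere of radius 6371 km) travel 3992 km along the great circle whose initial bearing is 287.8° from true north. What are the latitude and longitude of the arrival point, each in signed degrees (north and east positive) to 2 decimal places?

46.82°, 66.70°

Angular distance δ = d/R = 3992/6371 = 0.62659 rad; initial bearing θ = 5.0231 rad.
sin φ₂ = sin φ₁ cos δ + cos φ₁ sin δ cos θ = (0.7552)(0.8100) + (0.6555)(0.5864)(0.3057) = 0.7292, so φ₂ = 46.82°.
Δλ = atan2(sin θ sin δ cos φ₁, cos δ − sin φ₁ sin φ₂) = atan2(-0.3660, 0.2594) = -54.678°.
λ₂ = 121.380° − 54.678° = 66.70°.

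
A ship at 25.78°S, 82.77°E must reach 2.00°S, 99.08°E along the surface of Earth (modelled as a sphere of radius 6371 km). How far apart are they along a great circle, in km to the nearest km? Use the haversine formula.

In radians: φ₁ = -0.4499, φ₂ = -0.0349, Δλ = 16.310° = 0.2847 rad.
Haversine: a = sin²(Δφ/2) + cos φ₁ cos φ₂ sin²(Δλ/2) = 0.0424 + (0.9005)(0.9994)(0.0201) = 0.06056.
Central angle c = 2·arcsin(√a) = 0.49728 rad.
Distance = R·c = 6371 × 0.4973 ≈ 3168 km.

3168 km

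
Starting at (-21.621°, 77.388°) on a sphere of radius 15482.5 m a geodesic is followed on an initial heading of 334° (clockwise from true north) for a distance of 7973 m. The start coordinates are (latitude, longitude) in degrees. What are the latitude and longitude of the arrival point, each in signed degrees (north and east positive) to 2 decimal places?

5.21°, 64.87°

Angular distance δ = d/R = 7973/15482.5 = 0.51497 rad; initial bearing θ = 5.8294 rad.
sin φ₂ = sin φ₁ cos δ + cos φ₁ sin δ cos θ = (-0.3685)(0.8703) + (0.9296)(0.4925)(0.8988) = 0.0908, so φ₂ = 5.21°.
Δλ = atan2(sin θ sin δ cos φ₁, cos δ − sin φ₁ sin φ₂) = atan2(-0.2007, 0.9038) = -12.521°.
λ₂ = 77.388° − 12.521° = 64.87°.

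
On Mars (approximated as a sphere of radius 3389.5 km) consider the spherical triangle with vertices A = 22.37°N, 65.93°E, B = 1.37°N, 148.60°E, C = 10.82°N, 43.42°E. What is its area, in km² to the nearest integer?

Side lengths (central angles): a = 1.8262, b = 0.4262, c = 1.4434 rad; semiperimeter s = 1.8479.
By l'Huilier's theorem, tan(E/4) = √[tan(s/2) tan((s−a)/2) tan((s−b)/2) tan((s−c)/2)], giving spherical excess E = 0.2013 rad.
Area = E·R² = 0.2013 × (3389.5)² ≈ 2312229 km².

2312229 km²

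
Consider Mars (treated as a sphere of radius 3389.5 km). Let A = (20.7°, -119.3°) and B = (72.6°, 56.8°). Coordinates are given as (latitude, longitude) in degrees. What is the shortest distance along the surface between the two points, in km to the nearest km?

Let φ₁ = 0.3613 rad, φ₂ = 1.2671 rad, and Δλ = 3.0735 rad.
Haversine: a = sin²(Δφ/2) + cos φ₁ cos φ₂ sin²(Δλ/2) = 0.1915 + (0.9354)(0.2990)(0.9988) = 0.47089.
Central angle c = 2·arcsin(√a) = 1.51255 rad.
Distance = R·c = 3389.5 × 1.5126 ≈ 5127 km.

5127 km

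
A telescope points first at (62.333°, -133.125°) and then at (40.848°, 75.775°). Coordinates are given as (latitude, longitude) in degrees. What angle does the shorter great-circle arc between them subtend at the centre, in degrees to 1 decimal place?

74.2°

Let φ₁ = 1.0879 rad, φ₂ = 0.7129 rad, and Δλ = -2.6372 rad.
Haversine: a = sin²(Δφ/2) + cos φ₁ cos φ₂ sin²(Δλ/2) = 0.0347 + (0.4643)(0.7564)(0.9377) = 0.36411.
Central angle c = 2·arcsin(√a) = 1.29556 rad.
So the angular separation is 74.2°.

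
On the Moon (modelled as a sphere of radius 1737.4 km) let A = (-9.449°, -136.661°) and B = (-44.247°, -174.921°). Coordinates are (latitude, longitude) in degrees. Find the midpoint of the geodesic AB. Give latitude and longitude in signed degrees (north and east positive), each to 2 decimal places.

-28.15°, -152.64°

Central angle δ = 0.8374 rad. Interpolating on the sphere with fraction f = 0.5:
P = [sin((1−f)δ)·A + sin(fδ)·B] / sin δ = 0.5473·A + 0.5473·B in Cartesian coordinates,
giving P = (-0.7831, -0.4052, -0.4717), i.e. latitude -28.15°, longitude -152.64°.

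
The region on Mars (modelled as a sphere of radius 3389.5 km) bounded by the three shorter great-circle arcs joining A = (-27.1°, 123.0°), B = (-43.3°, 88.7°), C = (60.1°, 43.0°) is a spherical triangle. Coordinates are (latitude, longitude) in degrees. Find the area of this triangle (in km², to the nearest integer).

9115344 km²

Side lengths (central angles): a = 1.9189, b = 1.8943, c = 0.5593 rad; semiperimeter s = 2.1863.
By l'Huilier's theorem, tan(E/4) = √[tan(s/2) tan((s−a)/2) tan((s−b)/2) tan((s−c)/2)], giving spherical excess E = 0.7934 rad.
Area = E·R² = 0.7934 × (3389.5)² ≈ 9115344 km².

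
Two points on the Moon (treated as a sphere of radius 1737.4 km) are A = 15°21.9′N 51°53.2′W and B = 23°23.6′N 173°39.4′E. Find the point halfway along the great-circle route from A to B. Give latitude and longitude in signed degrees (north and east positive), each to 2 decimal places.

42.21°, -115.75°

Central angle δ = 2.1114 rad. Interpolating on the sphere with fraction f = 0.5:
P = [sin((1−f)δ)·A + sin(fδ)·B] / sin δ = 1.0150·A + 1.0150·B in Cartesian coordinates,
giving P = (-0.3218, -0.6671, 0.6719), i.e. latitude 42.21°, longitude -115.75°.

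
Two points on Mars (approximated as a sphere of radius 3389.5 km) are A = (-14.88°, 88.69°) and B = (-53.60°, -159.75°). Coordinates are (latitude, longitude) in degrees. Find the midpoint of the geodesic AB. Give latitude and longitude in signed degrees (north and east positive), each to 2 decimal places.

-48.79°, 125.10°

The central angle between A and B is δ = 1.5749 rad.
With f = 0.5, the slerp weights are sin((1−f)δ)/sin δ = 0.7085 and sin(fδ)/sin δ = 0.7085.
Weighted sum of the unit vectors: (0.7085)·(0.0221,0.9662,-0.2568) + (0.7085)·(-0.5567,-0.2054,-0.8049) = (-0.3788, 0.5391, -0.7523).
Converting back: φ = atan2(z, √(x²+y²)) = -48.79°, λ = atan2(y, x) = 125.10°.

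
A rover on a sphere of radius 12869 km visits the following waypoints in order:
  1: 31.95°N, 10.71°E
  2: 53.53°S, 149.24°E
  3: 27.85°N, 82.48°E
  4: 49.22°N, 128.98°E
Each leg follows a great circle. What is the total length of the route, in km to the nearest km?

63889 km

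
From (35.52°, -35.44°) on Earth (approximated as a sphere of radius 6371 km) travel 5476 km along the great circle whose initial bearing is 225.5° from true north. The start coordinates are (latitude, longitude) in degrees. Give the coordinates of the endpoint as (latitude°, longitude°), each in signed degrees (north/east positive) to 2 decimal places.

Angular distance δ = d/R = 5476/6371 = 0.85952 rad; initial bearing θ = 3.9357 rad.
sin φ₂ = sin φ₁ cos δ + cos φ₁ sin δ cos θ = (0.5810)(0.6528) + (0.8139)(0.7575)(-0.7009) = -0.0529, so φ₂ = -3.03°.
Δλ = atan2(sin θ sin δ cos φ₁, cos δ − sin φ₁ sin φ₂) = atan2(-0.4398, 0.6835) = -32.756°.
λ₂ = -35.440° − 32.756° = -68.20°.

-3.03°, -68.20°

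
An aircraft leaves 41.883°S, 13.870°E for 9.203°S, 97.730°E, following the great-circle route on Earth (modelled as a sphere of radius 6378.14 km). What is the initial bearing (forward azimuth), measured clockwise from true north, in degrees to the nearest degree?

With φ₁ = -0.7310, φ₂ = -0.1606, Δλ = 1.4636 rad, the forward-azimuth formula gives
θ = atan2( sin Δλ cos φ₂ , cos φ₁ sin φ₂ − sin φ₁ cos φ₂ cos Δλ ) = atan2(0.9815, -0.0486) = 92.83°.
So the initial bearing is 93°.

93°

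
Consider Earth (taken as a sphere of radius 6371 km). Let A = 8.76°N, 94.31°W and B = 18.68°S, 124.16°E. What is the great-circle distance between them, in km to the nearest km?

15726 km

Let φ₁ = 0.1529 rad, φ₂ = -0.3260 rad, and Δλ = -2.4702 rad.
cos c = sin φ₁ sin φ₂ + cos φ₁ cos φ₂ cos Δλ = (0.1523)(-0.3203) + (0.9883)(0.9473)(-0.7829) = -0.78182,
so c = arccos(-0.78182) = 2.46837 rad.
Distance = R·c = 6371 × 2.4684 ≈ 15726 km.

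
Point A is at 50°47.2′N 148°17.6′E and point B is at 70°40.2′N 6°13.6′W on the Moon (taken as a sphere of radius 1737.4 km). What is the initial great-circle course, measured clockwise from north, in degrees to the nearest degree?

350°

With φ₁ = 0.8864, φ₂ = 1.2334, Δλ = -2.6969 rad, the forward-azimuth formula gives
θ = atan2( sin Δλ cos φ₂ , cos φ₁ sin φ₂ − sin φ₁ cos φ₂ cos Δλ ) = atan2(-0.1424, 0.8281) = -9.76°.
Adding 360° brings this into [0°, 360°): 350°.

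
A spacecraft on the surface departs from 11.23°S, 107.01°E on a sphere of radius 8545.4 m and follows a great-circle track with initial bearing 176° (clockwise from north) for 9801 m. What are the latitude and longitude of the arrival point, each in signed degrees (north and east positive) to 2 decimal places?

Angular distance δ = d/R = 9801/8545.4 = 1.14693 rad; initial bearing θ = 3.0718 rad.
sin φ₂ = sin φ₁ cos δ + cos φ₁ sin δ cos θ = (-0.1947)(0.4113) + (0.9809)(0.9115)(-0.9976) = -0.9720, so φ₂ = -76.40°.
Δλ = atan2(sin θ sin δ cos φ₁, cos δ − sin φ₁ sin φ₂) = atan2(0.0624, 0.2220) = 15.692°.
λ₂ = 107.010° + 15.692° = 122.70°.

-76.40°, 122.70°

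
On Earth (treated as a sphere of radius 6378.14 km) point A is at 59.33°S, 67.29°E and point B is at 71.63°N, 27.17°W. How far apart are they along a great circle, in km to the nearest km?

Let φ₁ = -1.0355 rad, φ₂ = 1.2502 rad, and Δλ = -1.6486 rad.
Haversine: a = sin²(Δφ/2) + cos φ₁ cos φ₂ sin²(Δλ/2) = 0.8278 + (0.5101)(0.3152)(0.5389) = 0.91439.
Central angle c = 2·arcsin(√a) = 2.54774 rad.
Distance = R·c = 6378.14 × 2.5477 ≈ 16250 km.

16250 km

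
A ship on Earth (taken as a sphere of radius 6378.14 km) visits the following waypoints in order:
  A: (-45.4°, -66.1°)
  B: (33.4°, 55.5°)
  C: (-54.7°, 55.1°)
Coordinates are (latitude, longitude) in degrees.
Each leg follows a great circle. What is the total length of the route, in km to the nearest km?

24764 km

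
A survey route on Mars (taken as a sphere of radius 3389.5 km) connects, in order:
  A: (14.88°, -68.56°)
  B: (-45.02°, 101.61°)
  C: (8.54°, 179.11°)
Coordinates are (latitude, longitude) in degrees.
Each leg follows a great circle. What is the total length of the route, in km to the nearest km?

13966 km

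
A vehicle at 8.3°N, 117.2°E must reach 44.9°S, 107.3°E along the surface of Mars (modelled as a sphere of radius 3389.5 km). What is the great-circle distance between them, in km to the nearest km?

3191 km

With latitudes φ₁ = 8.300°, φ₂ = -44.900° and longitude difference Δλ = -9.900°:
cos c = sin φ₁ sin φ₂ + cos φ₁ cos φ₂ cos Δλ = (0.1444)(-0.7059) + (0.9895)(0.7083)(0.9851) = 0.58859,
so c = arccos(0.58859) = 0.94149 rad.
Distance = R·c = 3389.5 × 0.9415 ≈ 3191 km.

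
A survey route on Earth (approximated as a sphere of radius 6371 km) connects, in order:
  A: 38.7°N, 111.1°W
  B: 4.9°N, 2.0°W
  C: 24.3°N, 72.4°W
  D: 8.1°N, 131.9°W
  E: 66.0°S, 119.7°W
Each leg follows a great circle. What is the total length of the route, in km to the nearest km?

Leg A→B: central angle 1.7732 rad, distance 11297.1 km.
Leg B→C: central angle 1.2241 rad, distance 7798.9 km.
Leg C→D: central angle 1.0287 rad, distance 6553.8 km.
Leg D→E: central angle 1.3027 rad, distance 8299.7 km.
Total: 11297.1 + 7798.9 + 6553.8 + 8299.7 ≈ 33950 km.

33950 km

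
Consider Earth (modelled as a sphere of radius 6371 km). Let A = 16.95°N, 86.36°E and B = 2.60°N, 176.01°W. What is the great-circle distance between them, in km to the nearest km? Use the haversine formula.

10733 km

Let φ₁ = 0.2958 rad, φ₂ = 0.0454 rad, and Δλ = 1.7040 rad.
Haversine: a = sin²(Δφ/2) + cos φ₁ cos φ₂ sin²(Δλ/2) = 0.0156 + (0.9566)(0.9990)(0.5664) = 0.55683.
Central angle c = 2·arcsin(√a) = 1.68469 rad.
Distance = R·c = 6371 × 1.6847 ≈ 10733 km.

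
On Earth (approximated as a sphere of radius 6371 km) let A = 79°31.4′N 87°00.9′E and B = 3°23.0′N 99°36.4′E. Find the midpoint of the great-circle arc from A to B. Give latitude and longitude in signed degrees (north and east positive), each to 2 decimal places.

Central angle δ = 1.3334 rad. Interpolating on the sphere with fraction f = 0.5:
P = [sin((1−f)δ)·A + sin(fδ)·B] / sin δ = 0.6362·A + 0.6362·B in Cartesian coordinates,
giving P = (-0.1000, 0.7418, 0.6632), i.e. latitude 41.54°, longitude 97.68°.

41.54°, 97.68°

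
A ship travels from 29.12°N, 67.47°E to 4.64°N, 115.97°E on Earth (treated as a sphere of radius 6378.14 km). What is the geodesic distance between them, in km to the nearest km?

5783 km

With latitudes φ₁ = 29.120°, φ₂ = 4.640° and longitude difference Δλ = 48.500°:
cos c = sin φ₁ sin φ₂ + cos φ₁ cos φ₂ cos Δλ = (0.4866)(0.0809) + (0.8736)(0.9967)(0.6626) = 0.61634,
so c = arccos(0.61634) = 0.90671 rad.
Distance = R·c = 6378.14 × 0.9067 ≈ 5783 km.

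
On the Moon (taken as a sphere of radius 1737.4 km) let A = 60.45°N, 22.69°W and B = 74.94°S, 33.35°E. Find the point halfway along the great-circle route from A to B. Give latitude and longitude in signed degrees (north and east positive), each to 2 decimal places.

The central angle between A and B is δ = 2.4472 rad.
With f = 0.5, the slerp weights are sin((1−f)δ)/sin δ = 1.4695 and sin(fδ)/sin δ = 1.4695.
Weighted sum of the unit vectors: (1.4695)·(0.4550,-0.1902,0.8699) + (1.4695)·(0.2170,0.1428,-0.9657) = (0.9876, -0.0697, -0.1407).
Converting back: φ = atan2(z, √(x²+y²)) = -8.09°, λ = atan2(y, x) = -4.03°.

-8.09°, -4.03°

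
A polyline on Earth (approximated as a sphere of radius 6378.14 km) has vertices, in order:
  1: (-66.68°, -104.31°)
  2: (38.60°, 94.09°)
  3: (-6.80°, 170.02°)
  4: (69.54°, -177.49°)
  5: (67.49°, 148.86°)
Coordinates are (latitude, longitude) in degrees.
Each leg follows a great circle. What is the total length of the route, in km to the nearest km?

35913 km

Leg 1→2: central angle 2.6189 rad, distance 16703.7 km.
Leg 2→3: central angle 1.4558 rad, distance 9285.0 km.
Leg 3→4: central angle 1.3408 rad, distance 8552.0 km.
Leg 4→5: central angle 0.2152 rad, distance 1372.5 km.
Total: 16703.7 + 9285.0 + 8552.0 + 1372.5 ≈ 35913 km.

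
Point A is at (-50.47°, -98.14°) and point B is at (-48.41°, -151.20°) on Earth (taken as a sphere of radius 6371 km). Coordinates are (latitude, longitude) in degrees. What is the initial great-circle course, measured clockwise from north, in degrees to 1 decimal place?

252.4°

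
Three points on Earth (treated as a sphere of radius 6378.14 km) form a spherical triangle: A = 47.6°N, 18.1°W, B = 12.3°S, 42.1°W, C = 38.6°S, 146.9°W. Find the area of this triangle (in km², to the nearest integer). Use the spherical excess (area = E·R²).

Side lengths (central angles): a = 1.6330, b = 2.4831, c = 1.1101 rad; semiperimeter s = 2.6131.
By l'Huilier's theorem, tan(E/4) = √[tan(s/2) tan((s−a)/2) tan((s−b)/2) tan((s−c)/2)], giving spherical excess E = 1.3335 rad.
Area = E·R² = 1.3335 × (6378.14)² ≈ 54246480 km².

54246480 km²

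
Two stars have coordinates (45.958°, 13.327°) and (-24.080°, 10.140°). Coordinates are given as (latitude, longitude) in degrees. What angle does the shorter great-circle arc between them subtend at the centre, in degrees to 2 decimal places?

With latitudes φ₁ = 45.958°, φ₂ = -24.080° and longitude difference Δλ = -3.187°:
Haversine: a = sin²(Δφ/2) + cos φ₁ cos φ₂ sin²(Δλ/2) = 0.3293 + (0.6952)(0.9130)(0.0008) = 0.32979.
Central angle c = 2·arcsin(√a) = 1.22344 rad.
So the angular separation is 70.10°.

70.10°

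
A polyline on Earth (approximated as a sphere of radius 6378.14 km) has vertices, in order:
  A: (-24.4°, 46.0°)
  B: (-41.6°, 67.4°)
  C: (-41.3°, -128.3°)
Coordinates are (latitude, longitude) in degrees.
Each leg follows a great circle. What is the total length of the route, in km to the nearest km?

Leg A→B: central angle 0.4315 rad, distance 2752.4 km.
Leg B→C: central angle 1.6736 rad, distance 10674.6 km.
Total: 2752.4 + 10674.6 ≈ 13427 km.

13427 km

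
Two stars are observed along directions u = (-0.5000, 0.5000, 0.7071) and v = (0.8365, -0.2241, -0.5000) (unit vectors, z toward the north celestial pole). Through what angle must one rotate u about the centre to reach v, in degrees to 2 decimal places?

152.11°

u·v = -0.8839; |u| = 1.0000, |v| = 1.0000.
cos θ = (u·v)/(|u||v|) = -0.8839, so θ = 152.11°.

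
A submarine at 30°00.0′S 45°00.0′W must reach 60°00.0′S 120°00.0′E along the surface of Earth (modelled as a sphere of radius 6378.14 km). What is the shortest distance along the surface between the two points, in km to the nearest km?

In radians: φ₁ = -0.5236, φ₂ = -1.0472, Δλ = 165.000° = 2.8798 rad.
Haversine: a = sin²(Δφ/2) + cos φ₁ cos φ₂ sin²(Δλ/2) = 0.0670 + (0.8660)(0.5000)(0.9830) = 0.49262.
Central angle c = 2·arcsin(√a) = 1.55604 rad.
Distance = R·c = 6378.14 × 1.5560 ≈ 9925 km.

9925 km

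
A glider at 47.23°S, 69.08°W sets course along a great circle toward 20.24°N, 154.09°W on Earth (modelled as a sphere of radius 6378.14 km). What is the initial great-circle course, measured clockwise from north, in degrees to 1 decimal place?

Δλ = -85.010° = -1.4837 rad.
y = sin Δλ · cos φ₂ = (-0.9962)(0.9383) = -0.9347
x = cos φ₁ sin φ₂ − sin φ₁ cos φ₂ cos Δλ = (0.6791)(0.3460) − (-0.7341)(0.9383)(0.0870) = 0.2948
θ = atan2(y, x) = -72.49°; adding 360° gives 287.5°.

287.5°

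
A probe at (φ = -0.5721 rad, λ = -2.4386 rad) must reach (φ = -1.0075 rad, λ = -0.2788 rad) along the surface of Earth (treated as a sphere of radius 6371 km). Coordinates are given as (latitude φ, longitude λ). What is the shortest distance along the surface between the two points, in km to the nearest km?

In radians: φ₁ = -0.5721, φ₂ = -1.0075, Δλ = 123.747° = 2.1598 rad.
Haversine: a = sin²(Δφ/2) + cos φ₁ cos φ₂ sin²(Δλ/2) = 0.0466 + (0.8408)(0.5340)(0.7778) = 0.39583.
Central angle c = 2·arcsin(√a) = 1.36091 rad.
Distance = R·c = 6371 × 1.3609 ≈ 8670 km.

8670 km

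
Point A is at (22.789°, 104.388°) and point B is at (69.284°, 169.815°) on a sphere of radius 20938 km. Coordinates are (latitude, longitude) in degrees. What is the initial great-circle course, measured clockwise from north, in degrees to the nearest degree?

Δλ = 65.427° = 1.1419 rad.
y = sin Δλ · cos φ₂ = (0.9094)(0.3537) = 0.3217
x = cos φ₁ sin φ₂ − sin φ₁ cos φ₂ cos Δλ = (0.9219)(0.9353) − (0.3873)(0.3537)(0.4159) = 0.8054
θ = atan2(y, x) = 21.77°, so the bearing is 22°.

22°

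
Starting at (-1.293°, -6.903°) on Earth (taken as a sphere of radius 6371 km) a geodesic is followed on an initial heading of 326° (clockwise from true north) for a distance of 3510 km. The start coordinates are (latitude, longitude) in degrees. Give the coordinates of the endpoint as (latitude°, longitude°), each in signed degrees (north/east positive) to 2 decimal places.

24.50°, -25.67°

Angular distance δ = d/R = 3510/6371 = 0.55093 rad; initial bearing θ = 5.6898 rad.
sin φ₂ = sin φ₁ cos δ + cos φ₁ sin δ cos θ = (-0.0226)(0.8520) + (0.9997)(0.5235)(0.8290) = 0.4147, so φ₂ = 24.50°.
Δλ = atan2(sin θ sin δ cos φ₁, cos δ − sin φ₁ sin φ₂) = atan2(-0.2927, 0.8614) = -18.765°.
λ₂ = -6.903° − 18.765° = -25.67°.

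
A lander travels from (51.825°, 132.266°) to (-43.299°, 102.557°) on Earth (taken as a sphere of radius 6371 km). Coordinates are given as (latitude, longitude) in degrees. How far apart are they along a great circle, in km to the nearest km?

10957 km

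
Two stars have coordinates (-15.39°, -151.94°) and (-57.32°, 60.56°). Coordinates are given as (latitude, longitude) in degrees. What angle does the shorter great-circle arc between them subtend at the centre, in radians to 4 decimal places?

1.7882 rad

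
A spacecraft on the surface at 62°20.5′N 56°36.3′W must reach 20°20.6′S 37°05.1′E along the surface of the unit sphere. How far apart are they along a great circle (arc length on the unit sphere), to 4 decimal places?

1.9134

Let φ₁ = 1.0881 rad, φ₂ = -0.3551 rad, and Δλ = 1.6352 rad.
cos c = sin φ₁ sin φ₂ + cos φ₁ cos φ₂ cos Δλ = (0.8857)(-0.3476) + (0.4642)(0.9376)(-0.0644) = -0.33593,
so c = arccos(-0.33593) = 1.91339 rad.
On the unit sphere the arc length equals the central angle: 1.9134.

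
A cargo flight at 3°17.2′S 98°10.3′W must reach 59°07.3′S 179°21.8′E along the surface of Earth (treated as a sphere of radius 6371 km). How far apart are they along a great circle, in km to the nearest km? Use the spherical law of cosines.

Let φ₁ = -0.0574 rad, φ₂ = -1.0319 rad, and Δλ = -1.4393 rad.
cos c = sin φ₁ sin φ₂ + cos φ₁ cos φ₂ cos Δλ = (-0.0573)(-0.8583) + (0.9984)(0.5132)(0.1311) = 0.11639,
so c = arccos(0.11639) = 1.45414 rad.
Distance = R·c = 6371 × 1.4541 ≈ 9264 km.

9264 km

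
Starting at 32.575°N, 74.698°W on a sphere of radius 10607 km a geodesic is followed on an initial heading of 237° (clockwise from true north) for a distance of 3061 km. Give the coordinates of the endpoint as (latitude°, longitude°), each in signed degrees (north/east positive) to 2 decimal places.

Angular distance δ = d/R = 3061/10607 = 0.28858 rad; initial bearing θ = 4.1364 rad.
sin φ₂ = sin φ₁ cos δ + cos φ₁ sin δ cos θ = (0.5384)(0.9586) + (0.8427)(0.2846)(-0.5446) = 0.3855, so φ₂ = 22.68°.
Δλ = atan2(sin θ sin δ cos φ₁, cos δ − sin φ₁ sin φ₂) = atan2(-0.2011, 0.7511) = -14.992°.
λ₂ = -74.698° − 14.992° = -89.69°.

22.68°, -89.69°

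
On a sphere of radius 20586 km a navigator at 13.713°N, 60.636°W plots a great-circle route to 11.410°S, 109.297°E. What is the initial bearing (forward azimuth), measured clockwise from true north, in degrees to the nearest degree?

78°

With φ₁ = 0.2393, φ₂ = -0.1991, Δλ = 2.9659 rad, the forward-azimuth formula gives
θ = atan2( sin Δλ cos φ₂ , cos φ₁ sin φ₂ − sin φ₁ cos φ₂ cos Δλ ) = atan2(0.1713, 0.0366) = 77.94°.
So the initial bearing is 78°.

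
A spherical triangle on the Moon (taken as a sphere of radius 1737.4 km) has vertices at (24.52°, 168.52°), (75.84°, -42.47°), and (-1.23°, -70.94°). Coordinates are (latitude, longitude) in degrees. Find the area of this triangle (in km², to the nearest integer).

4312584 km²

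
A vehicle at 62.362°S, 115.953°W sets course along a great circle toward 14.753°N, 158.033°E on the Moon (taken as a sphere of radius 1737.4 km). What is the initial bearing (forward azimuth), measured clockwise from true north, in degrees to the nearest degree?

Δλ = -86.014° = -1.5012 rad.
y = sin Δλ · cos φ₂ = (-0.9976)(0.9670) = -0.9647
x = cos φ₁ sin φ₂ − sin φ₁ cos φ₂ cos Δλ = (0.4639)(0.2547) − (-0.8859)(0.9670)(0.0695) = 0.1777
θ = atan2(y, x) = -79.56°; adding 360° gives 280°.

280°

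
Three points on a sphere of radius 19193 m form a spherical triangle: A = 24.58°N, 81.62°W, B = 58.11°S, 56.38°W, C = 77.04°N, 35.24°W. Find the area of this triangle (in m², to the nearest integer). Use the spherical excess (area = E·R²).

Side lengths (central angles): a = 2.3702, b = 0.9931, c = 1.4893 rad; semiperimeter s = 2.4263.
By l'Huilier's theorem, tan(E/4) = √[tan(s/2) tan((s−a)/2) tan((s−b)/2) tan((s−c)/2)], giving spherical excess E = 0.7201 rad.
Area = E·R² = 0.7201 × (19193)² ≈ 265264187 m².

265264187 m²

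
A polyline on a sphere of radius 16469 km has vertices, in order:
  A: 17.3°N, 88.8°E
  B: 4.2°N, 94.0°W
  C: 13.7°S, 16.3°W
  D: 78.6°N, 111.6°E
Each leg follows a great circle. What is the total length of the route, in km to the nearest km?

100005 km

Leg A→B: central angle 2.7633 rad, distance 45508.1 km.
Leg B→C: central angle 1.3806 rad, distance 22736.8 km.
Leg C→D: central angle 1.9285 rad, distance 31760.6 km.
Total: 45508.1 + 22736.8 + 31760.6 ≈ 100005 km.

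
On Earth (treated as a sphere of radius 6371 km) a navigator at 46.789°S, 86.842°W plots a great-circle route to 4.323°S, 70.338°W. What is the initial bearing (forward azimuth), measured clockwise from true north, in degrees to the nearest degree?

24°

Δλ = 16.504° = 0.2880 rad.
y = sin Δλ · cos φ₂ = (0.2841)(0.9972) = 0.2833
x = cos φ₁ sin φ₂ − sin φ₁ cos φ₂ cos Δλ = (0.6847)(-0.0754) − (-0.7288)(0.9972)(0.9588) = 0.6452
θ = atan2(y, x) = 23.70°, so the bearing is 24°.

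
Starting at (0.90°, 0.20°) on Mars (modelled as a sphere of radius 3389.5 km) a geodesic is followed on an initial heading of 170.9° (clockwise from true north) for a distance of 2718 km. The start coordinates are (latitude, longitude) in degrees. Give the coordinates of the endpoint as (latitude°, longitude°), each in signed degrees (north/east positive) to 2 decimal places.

-44.32°, 9.34°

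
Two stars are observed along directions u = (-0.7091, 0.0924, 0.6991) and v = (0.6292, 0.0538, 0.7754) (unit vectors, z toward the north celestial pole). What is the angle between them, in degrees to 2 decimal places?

84.21°

u·v = 0.1009; |u| = 1.0001, |v| = 1.0000.
cos θ = (u·v)/(|u||v|) = 0.1009, so θ = 84.21°.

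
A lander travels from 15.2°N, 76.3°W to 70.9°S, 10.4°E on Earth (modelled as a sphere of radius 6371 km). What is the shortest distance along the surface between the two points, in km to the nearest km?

11483 km

With latitudes φ₁ = 15.200°, φ₂ = -70.900° and longitude difference Δλ = 86.700°:
cos c = sin φ₁ sin φ₂ + cos φ₁ cos φ₂ cos Δλ = (0.2622)(-0.9449) + (0.9650)(0.3272)(0.0576) = -0.22958,
so c = arccos(-0.22958) = 1.80244 rad.
Distance = R·c = 6371 × 1.8024 ≈ 11483 km.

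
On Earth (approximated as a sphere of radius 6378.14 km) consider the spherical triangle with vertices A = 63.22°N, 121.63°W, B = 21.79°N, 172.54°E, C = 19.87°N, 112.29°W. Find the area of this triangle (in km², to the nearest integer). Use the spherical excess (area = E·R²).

18584396 km²

Side lengths (central angles): a = 1.2136, b = 0.7647, c = 1.0441 rad; semiperimeter s = 1.5112.
By l'Huilier's theorem, tan(E/4) = √[tan(s/2) tan((s−a)/2) tan((s−b)/2) tan((s−c)/2)], giving spherical excess E = 0.4568 rad.
Area = E·R² = 0.4568 × (6378.14)² ≈ 18584396 km².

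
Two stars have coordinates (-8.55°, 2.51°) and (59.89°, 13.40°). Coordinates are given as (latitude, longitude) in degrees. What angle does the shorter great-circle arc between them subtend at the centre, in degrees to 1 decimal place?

With latitudes φ₁ = -8.550°, φ₂ = 59.890° and longitude difference Δλ = 10.890°:
cos c = sin φ₁ sin φ₂ + cos φ₁ cos φ₂ cos Δλ = (-0.1487)(0.8651) + (0.9889)(0.5017)(0.9820) = 0.35854,
so c = arccos(0.35854) = 1.20409 rad.
So the angular separation is 69.0°.

69.0°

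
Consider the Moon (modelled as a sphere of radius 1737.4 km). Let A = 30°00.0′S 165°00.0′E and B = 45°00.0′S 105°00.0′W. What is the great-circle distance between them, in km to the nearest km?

With latitudes φ₁ = -30.000°, φ₂ = -45.000° and longitude difference Δλ = 90.000°:
Haversine: a = sin²(Δφ/2) + cos φ₁ cos φ₂ sin²(Δλ/2) = 0.0170 + (0.8660)(0.7071)(0.5000) = 0.32322.
Central angle c = 2·arcsin(√a) = 1.20943 rad.
Distance = R·c = 1737.4 × 1.2094 ≈ 2101 km.

2101 km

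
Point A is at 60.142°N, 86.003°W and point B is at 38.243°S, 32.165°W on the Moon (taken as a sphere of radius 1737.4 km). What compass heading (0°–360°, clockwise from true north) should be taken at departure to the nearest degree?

Δλ = 53.838° = 0.9397 rad.
y = sin Δλ · cos φ₂ = (0.8074)(0.7854) = 0.6341
x = cos φ₁ sin φ₂ − sin φ₁ cos φ₂ cos Δλ = (0.4979)(-0.6190) − (0.8673)(0.7854)(0.5901) = -0.7101
θ = atan2(y, x) = 138.24°, so the bearing is 138°.

138°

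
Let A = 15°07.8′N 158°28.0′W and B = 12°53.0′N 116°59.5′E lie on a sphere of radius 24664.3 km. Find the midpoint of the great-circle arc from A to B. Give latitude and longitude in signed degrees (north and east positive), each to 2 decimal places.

18.63°, 159.01°

Central angle δ = 1.4225 rad. Interpolating on the sphere with fraction f = 0.5:
P = [sin((1−f)δ)·A + sin(fδ)·B] / sin δ = 0.6600·A + 0.6600·B in Cartesian coordinates,
giving P = (-0.8847, 0.3395, 0.3194), i.e. latitude 18.63°, longitude 159.01°.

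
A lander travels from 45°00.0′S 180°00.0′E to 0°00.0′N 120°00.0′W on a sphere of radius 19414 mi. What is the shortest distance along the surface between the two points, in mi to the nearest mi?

Let φ₁ = -0.7854 rad, φ₂ = 0.0000 rad, and Δλ = 1.0472 rad.
cos c = sin φ₁ sin φ₂ + cos φ₁ cos φ₂ cos Δλ = (-0.7071)(0.0000) + (0.7071)(1.0000)(0.5000) = 0.35355,
so c = arccos(0.35355) = 1.20943 rad.
Distance = R·c = 19414 × 1.2094 ≈ 23480 mi.

23480 mi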